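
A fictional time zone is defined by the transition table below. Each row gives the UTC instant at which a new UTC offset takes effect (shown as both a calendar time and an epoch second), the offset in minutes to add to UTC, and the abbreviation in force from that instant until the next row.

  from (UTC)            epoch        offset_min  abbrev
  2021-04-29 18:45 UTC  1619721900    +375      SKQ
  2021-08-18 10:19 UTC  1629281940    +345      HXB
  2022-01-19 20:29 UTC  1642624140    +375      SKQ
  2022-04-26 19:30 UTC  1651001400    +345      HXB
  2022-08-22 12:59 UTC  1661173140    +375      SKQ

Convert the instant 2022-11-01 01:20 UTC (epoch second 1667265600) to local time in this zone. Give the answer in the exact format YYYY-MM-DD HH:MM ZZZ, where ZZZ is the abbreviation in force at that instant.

Query: 2022-11-01 01:20 UTC
Rule 5/5 (SKQ, +06:15): 2022-08-22 12:59 UTC ≤ query < +∞
1·60 + 20 + 375 = 455 min
455 = 0·1440 + 455; 455 = 7·60 + 35 → 07:35, same day
→ 2022-11-01 07:35 SKQ

2022-11-01 07:35 SKQ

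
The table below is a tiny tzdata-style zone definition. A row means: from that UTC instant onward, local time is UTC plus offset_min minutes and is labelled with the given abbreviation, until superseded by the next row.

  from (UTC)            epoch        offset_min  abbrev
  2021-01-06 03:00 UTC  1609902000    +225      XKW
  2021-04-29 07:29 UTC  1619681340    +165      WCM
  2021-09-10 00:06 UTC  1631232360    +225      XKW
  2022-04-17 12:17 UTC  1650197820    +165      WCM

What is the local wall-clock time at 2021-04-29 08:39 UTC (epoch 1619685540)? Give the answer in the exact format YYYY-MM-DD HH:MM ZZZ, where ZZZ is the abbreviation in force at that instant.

Query: 2021-04-29 08:39 UTC
Rule 2/4 (WCM, +02:45): 2021-04-29 07:29 UTC ≤ query < 2021-09-10 00:06 UTC
8·60 + 39 + 165 = 684 min
684 = 0·1440 + 684; 684 = 11·60 + 24 → 11:24, same day
→ 2021-04-29 11:24 WCM

2021-04-29 11:24 WCM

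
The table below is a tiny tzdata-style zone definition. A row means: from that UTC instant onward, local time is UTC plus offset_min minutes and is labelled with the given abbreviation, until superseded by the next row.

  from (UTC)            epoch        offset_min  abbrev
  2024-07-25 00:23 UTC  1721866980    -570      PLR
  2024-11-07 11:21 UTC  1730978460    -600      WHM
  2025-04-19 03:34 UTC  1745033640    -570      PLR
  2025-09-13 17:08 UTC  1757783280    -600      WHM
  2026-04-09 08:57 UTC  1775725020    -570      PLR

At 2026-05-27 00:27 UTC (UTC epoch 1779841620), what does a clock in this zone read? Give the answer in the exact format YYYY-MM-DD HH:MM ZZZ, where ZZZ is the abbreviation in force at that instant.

2026-05-26 14:57 PLR

Query: 2026-05-27 00:27 UTC
Rule 5/5 (PLR, -09:30): 2026-04-09 08:57 UTC ≤ query < +∞
0·60 + 27 - 570 = -543 min
-543 = -1·1440 + 897; 897 = 14·60 + 57 → 14:57, 2026-05-27 - 1 day = 2026-05-26
→ 2026-05-26 14:57 PLR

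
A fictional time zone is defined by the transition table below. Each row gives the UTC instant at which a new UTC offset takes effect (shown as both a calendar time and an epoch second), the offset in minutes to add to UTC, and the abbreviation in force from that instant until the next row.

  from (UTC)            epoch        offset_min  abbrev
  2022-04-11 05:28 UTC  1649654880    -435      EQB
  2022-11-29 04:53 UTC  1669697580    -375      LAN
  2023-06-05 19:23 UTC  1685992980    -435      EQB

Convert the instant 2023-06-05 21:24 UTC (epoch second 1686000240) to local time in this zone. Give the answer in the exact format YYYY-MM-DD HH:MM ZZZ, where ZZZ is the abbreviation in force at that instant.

2023-06-05 14:09 EQB

Query: 2023-06-05 21:24 UTC
Rule 3/3 (EQB, -07:15): 2023-06-05 19:23 UTC ≤ query < +∞
21·60 + 24 - 435 = 849 min
849 = 0·1440 + 849; 849 = 14·60 + 9 → 14:09, same day
→ 2023-06-05 14:09 EQB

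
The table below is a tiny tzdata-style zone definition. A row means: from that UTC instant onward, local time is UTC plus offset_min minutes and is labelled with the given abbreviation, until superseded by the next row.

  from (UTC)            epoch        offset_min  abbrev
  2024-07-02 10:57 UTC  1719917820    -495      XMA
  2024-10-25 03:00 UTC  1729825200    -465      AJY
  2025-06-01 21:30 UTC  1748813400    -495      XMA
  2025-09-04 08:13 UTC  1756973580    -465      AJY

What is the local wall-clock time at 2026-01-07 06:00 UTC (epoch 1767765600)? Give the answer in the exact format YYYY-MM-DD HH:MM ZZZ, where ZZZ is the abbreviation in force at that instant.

2026-01-06 22:15 AJY

Query: 2026-01-07 06:00 UTC
Rule 4/4 (AJY, -07:45): 2025-09-04 08:13 UTC ≤ query < +∞
6·60 + 0 - 465 = -105 min
-105 = -1·1440 + 1335; 1335 = 22·60 + 15 → 22:15, 2026-01-07 - 1 day = 2026-01-06
→ 2026-01-06 22:15 AJY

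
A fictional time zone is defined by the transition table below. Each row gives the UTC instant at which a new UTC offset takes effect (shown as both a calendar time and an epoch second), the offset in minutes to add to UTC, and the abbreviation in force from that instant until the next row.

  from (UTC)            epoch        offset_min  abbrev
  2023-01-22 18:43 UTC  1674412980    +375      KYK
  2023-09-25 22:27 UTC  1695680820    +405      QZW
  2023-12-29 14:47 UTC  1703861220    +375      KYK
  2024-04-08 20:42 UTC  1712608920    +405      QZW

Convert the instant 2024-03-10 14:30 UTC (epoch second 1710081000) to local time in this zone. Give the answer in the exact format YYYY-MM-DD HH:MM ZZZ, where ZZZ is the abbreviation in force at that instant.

2024-03-10 20:45 KYK

Query: 2024-03-10 14:30 UTC
Rule 3/4 (KYK, +06:15): 2023-12-29 14:47 UTC ≤ query < 2024-04-08 20:42 UTC
14·60 + 30 + 375 = 1245 min
1245 = 0·1440 + 1245; 1245 = 20·60 + 45 → 20:45, same day
→ 2024-03-10 20:45 KYK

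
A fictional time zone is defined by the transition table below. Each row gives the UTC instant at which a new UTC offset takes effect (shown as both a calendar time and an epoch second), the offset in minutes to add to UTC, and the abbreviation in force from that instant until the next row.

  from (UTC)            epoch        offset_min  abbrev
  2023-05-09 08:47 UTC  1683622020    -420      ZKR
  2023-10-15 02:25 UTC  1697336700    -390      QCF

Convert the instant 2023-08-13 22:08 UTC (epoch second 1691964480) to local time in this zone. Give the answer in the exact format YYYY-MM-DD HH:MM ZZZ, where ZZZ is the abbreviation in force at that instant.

Query: 2023-08-13 22:08 UTC
Rule 1/2 (ZKR, -07:00): 2023-05-09 08:47 UTC ≤ query < 2023-10-15 02:25 UTC
22·60 + 8 - 420 = 908 min
908 = 0·1440 + 908; 908 = 15·60 + 8 → 15:08, same day
→ 2023-08-13 15:08 ZKR

2023-08-13 15:08 ZKR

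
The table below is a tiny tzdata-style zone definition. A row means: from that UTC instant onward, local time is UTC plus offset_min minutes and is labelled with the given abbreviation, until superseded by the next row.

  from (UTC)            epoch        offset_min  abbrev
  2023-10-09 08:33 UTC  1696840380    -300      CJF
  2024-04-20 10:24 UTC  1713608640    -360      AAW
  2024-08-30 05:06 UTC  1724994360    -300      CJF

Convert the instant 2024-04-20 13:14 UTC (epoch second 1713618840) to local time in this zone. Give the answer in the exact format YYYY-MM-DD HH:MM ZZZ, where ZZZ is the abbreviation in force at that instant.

Query: 2024-04-20 13:14 UTC
Rule 2/3 (AAW, -06:00): 2024-04-20 10:24 UTC ≤ query < 2024-08-30 05:06 UTC
13·60 + 14 - 360 = 434 min
434 = 0·1440 + 434; 434 = 7·60 + 14 → 07:14, same day
→ 2024-04-20 07:14 AAW

2024-04-20 07:14 AAW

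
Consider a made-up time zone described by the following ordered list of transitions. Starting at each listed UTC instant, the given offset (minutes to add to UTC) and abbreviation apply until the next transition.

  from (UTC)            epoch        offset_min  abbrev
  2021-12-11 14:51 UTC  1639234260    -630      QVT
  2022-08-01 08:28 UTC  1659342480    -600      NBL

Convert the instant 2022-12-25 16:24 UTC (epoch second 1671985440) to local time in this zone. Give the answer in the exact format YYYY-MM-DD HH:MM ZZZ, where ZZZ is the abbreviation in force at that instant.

Query: 2022-12-25 16:24 UTC
Rule 2/2 (NBL, -10:00): 2022-08-01 08:28 UTC ≤ query < +∞
16·60 + 24 - 600 = 384 min
384 = 0·1440 + 384; 384 = 6·60 + 24 → 06:24, same day
→ 2022-12-25 06:24 NBL

2022-12-25 06:24 NBL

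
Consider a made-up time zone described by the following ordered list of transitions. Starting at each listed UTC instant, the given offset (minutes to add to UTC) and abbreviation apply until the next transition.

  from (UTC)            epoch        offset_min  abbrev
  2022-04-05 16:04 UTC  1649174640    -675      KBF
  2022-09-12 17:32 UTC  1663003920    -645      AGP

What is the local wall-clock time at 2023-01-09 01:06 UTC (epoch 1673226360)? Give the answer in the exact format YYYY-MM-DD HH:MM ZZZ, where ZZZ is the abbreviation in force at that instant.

2023-01-08 14:21 AGP

Query: 2023-01-09 01:06 UTC
Rule 2/2 (AGP, -10:45): 2022-09-12 17:32 UTC ≤ query < +∞
1·60 + 6 - 645 = -579 min
-579 = -1·1440 + 861; 861 = 14·60 + 21 → 14:21, 2023-01-09 - 1 day = 2023-01-08
→ 2023-01-08 14:21 AGP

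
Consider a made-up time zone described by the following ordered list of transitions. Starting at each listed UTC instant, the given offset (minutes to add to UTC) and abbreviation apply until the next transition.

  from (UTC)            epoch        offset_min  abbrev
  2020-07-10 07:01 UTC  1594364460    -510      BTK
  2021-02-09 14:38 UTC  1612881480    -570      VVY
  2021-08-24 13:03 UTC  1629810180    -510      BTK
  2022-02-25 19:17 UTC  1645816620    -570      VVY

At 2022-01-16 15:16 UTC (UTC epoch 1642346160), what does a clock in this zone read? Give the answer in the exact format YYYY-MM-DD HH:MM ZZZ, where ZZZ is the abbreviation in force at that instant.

Query: 2022-01-16 15:16 UTC
Rule 3/4 (BTK, -08:30): 2021-08-24 13:03 UTC ≤ query < 2022-02-25 19:17 UTC
15·60 + 16 - 510 = 406 min
406 = 0·1440 + 406; 406 = 6·60 + 46 → 06:46, same day
→ 2022-01-16 06:46 BTK

2022-01-16 06:46 BTK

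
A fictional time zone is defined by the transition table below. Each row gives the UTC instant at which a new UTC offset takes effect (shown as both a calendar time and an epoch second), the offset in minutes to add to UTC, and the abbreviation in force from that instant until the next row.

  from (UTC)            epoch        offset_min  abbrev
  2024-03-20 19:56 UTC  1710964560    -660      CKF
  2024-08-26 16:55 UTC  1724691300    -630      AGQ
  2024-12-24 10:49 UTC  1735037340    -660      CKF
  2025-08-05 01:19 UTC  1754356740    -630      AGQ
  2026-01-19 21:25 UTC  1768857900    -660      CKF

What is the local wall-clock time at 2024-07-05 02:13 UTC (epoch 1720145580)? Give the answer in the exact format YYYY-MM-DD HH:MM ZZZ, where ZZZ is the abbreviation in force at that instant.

2024-07-04 15:13 CKF

Query: 2024-07-05 02:13 UTC
Rule 1/5 (CKF, -11:00): 2024-03-20 19:56 UTC ≤ query < 2024-08-26 16:55 UTC
2·60 + 13 - 660 = -527 min
-527 = -1·1440 + 913; 913 = 15·60 + 13 → 15:13, 2024-07-05 - 1 day = 2024-07-04
→ 2024-07-04 15:13 CKF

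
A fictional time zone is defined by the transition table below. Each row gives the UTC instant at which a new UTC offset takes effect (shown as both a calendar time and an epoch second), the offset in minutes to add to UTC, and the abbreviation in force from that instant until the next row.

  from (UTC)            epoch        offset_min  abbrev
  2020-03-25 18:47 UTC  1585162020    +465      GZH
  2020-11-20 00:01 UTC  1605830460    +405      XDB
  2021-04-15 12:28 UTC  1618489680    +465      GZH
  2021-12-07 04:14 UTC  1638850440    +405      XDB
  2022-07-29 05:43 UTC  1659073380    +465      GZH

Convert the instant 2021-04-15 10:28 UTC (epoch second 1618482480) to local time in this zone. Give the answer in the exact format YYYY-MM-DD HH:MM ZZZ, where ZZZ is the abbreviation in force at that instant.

Query: 2021-04-15 10:28 UTC
Rule 2/5 (XDB, +06:45): 2020-11-20 00:01 UTC ≤ query < 2021-04-15 12:28 UTC
10·60 + 28 + 405 = 1033 min
1033 = 0·1440 + 1033; 1033 = 17·60 + 13 → 17:13, same day
→ 2021-04-15 17:13 XDB

2021-04-15 17:13 XDB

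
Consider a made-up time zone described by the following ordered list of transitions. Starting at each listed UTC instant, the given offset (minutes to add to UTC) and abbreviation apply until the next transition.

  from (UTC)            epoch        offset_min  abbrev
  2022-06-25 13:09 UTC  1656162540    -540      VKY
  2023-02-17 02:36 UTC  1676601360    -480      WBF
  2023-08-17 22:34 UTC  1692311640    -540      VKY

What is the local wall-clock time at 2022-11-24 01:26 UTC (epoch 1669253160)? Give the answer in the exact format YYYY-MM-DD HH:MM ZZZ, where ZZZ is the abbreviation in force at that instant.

2022-11-23 16:26 VKY

Query: 2022-11-24 01:26 UTC
Rule 1/3 (VKY, -09:00): 2022-06-25 13:09 UTC ≤ query < 2023-02-17 02:36 UTC
1·60 + 26 - 540 = -454 min
-454 = -1·1440 + 986; 986 = 16·60 + 26 → 16:26, 2022-11-24 - 1 day = 2022-11-23
→ 2022-11-23 16:26 VKY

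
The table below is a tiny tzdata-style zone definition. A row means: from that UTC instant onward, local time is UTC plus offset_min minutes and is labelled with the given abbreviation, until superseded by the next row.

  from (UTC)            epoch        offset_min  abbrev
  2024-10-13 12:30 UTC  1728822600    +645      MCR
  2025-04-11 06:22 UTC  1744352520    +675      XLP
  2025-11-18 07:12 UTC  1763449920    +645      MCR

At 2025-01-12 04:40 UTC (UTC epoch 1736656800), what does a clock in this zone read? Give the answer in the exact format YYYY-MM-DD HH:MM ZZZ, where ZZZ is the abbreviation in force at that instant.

Query: 2025-01-12 04:40 UTC
Rule 1/3 (MCR, +10:45): 2024-10-13 12:30 UTC ≤ query < 2025-04-11 06:22 UTC
4·60 + 40 + 645 = 925 min
925 = 0·1440 + 925; 925 = 15·60 + 25 → 15:25, same day
→ 2025-01-12 15:25 MCR

2025-01-12 15:25 MCR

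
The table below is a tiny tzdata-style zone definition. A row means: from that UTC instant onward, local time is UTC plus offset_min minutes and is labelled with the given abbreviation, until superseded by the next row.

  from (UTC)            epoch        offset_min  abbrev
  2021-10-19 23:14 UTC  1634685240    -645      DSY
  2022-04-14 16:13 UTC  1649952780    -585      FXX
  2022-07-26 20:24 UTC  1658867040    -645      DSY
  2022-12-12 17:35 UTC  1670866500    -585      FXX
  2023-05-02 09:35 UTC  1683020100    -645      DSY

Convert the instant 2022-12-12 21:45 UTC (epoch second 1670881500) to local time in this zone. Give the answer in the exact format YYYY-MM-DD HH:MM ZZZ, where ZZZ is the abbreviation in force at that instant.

Query: 2022-12-12 21:45 UTC
Rule 4/5 (FXX, -09:45): 2022-12-12 17:35 UTC ≤ query < 2023-05-02 09:35 UTC
21·60 + 45 - 585 = 720 min
720 = 0·1440 + 720; 720 = 12·60 + 0 → 12:00, same day
→ 2022-12-12 12:00 FXX

2022-12-12 12:00 FXX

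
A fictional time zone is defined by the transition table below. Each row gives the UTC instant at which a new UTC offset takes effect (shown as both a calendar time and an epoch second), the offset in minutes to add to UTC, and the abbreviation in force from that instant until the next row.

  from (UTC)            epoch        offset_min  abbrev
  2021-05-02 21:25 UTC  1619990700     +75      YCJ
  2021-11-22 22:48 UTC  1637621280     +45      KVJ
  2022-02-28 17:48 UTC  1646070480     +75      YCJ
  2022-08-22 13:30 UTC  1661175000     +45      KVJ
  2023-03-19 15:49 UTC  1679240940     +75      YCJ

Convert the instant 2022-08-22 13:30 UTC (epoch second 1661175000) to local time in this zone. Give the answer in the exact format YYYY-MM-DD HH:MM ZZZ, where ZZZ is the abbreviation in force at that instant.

2022-08-22 14:15 KVJ

Query: 2022-08-22 13:30 UTC
Rule 4/5 (KVJ, +00:45): 2022-08-22 13:30 UTC ≤ query < 2023-03-19 15:49 UTC
13·60 + 30 + 45 = 855 min
855 = 0·1440 + 855; 855 = 14·60 + 15 → 14:15, same day
→ 2022-08-22 14:15 KVJ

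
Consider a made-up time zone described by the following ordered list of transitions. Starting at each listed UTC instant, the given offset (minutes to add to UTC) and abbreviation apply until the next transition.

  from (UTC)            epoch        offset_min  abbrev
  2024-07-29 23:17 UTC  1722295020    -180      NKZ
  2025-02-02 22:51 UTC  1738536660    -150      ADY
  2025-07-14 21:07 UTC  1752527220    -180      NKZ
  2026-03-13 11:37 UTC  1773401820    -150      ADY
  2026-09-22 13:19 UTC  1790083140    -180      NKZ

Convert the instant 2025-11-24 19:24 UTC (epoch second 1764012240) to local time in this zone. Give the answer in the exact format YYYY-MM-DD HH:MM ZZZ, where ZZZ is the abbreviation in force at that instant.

Query: 2025-11-24 19:24 UTC
Rule 3/5 (NKZ, -03:00): 2025-07-14 21:07 UTC ≤ query < 2026-03-13 11:37 UTC
19·60 + 24 - 180 = 984 min
984 = 0·1440 + 984; 984 = 16·60 + 24 → 16:24, same day
→ 2025-11-24 16:24 NKZ

2025-11-24 16:24 NKZ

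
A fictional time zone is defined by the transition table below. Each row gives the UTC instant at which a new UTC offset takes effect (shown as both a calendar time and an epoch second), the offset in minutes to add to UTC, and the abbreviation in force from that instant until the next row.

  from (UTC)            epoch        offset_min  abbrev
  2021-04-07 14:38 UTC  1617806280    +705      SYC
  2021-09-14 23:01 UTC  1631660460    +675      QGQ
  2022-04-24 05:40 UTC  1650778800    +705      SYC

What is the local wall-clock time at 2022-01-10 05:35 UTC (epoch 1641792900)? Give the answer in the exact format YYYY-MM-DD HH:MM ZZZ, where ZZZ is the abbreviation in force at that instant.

Query: 2022-01-10 05:35 UTC
Rule 2/3 (QGQ, +11:15): 2021-09-14 23:01 UTC ≤ query < 2022-04-24 05:40 UTC
5·60 + 35 + 675 = 1010 min
1010 = 0·1440 + 1010; 1010 = 16·60 + 50 → 16:50, same day
→ 2022-01-10 16:50 QGQ

2022-01-10 16:50 QGQ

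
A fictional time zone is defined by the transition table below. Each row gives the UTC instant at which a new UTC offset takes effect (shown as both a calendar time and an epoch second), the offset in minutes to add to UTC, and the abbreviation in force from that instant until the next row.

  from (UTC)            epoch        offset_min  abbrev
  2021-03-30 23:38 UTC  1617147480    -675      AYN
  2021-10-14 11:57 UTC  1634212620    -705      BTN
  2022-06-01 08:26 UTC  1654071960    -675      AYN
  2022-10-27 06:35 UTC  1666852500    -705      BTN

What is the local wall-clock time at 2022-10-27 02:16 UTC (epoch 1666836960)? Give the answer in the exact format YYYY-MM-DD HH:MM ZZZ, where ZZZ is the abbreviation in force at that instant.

2022-10-26 15:01 AYN

Query: 2022-10-27 02:16 UTC
Rule 3/4 (AYN, -11:15): 2022-06-01 08:26 UTC ≤ query < 2022-10-27 06:35 UTC
2·60 + 16 - 675 = -539 min
-539 = -1·1440 + 901; 901 = 15·60 + 1 → 15:01, 2022-10-27 - 1 day = 2022-10-26
→ 2022-10-26 15:01 AYN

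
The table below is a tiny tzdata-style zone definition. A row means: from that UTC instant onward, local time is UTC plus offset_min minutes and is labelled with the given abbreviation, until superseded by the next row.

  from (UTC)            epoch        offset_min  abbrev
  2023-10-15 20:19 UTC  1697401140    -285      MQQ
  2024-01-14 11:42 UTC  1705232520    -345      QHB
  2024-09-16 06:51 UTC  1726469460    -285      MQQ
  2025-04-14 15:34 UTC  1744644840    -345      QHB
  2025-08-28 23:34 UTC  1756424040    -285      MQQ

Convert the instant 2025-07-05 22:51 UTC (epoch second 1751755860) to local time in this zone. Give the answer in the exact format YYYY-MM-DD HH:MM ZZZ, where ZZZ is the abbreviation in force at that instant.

2025-07-05 17:06 QHB

Query: 2025-07-05 22:51 UTC
Rule 4/5 (QHB, -05:45): 2025-04-14 15:34 UTC ≤ query < 2025-08-28 23:34 UTC
22·60 + 51 - 345 = 1026 min
1026 = 0·1440 + 1026; 1026 = 17·60 + 6 → 17:06, same day
→ 2025-07-05 17:06 QHB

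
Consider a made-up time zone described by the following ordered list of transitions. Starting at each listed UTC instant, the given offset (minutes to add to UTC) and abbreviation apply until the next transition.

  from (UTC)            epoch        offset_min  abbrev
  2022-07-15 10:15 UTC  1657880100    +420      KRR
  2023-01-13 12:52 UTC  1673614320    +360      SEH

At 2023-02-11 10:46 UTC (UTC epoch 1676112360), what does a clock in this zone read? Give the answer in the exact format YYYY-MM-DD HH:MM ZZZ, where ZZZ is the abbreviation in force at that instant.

Query: 2023-02-11 10:46 UTC
Rule 2/2 (SEH, +06:00): 2023-01-13 12:52 UTC ≤ query < +∞
10·60 + 46 + 360 = 1006 min
1006 = 0·1440 + 1006; 1006 = 16·60 + 46 → 16:46, same day
→ 2023-02-11 16:46 SEH

2023-02-11 16:46 SEH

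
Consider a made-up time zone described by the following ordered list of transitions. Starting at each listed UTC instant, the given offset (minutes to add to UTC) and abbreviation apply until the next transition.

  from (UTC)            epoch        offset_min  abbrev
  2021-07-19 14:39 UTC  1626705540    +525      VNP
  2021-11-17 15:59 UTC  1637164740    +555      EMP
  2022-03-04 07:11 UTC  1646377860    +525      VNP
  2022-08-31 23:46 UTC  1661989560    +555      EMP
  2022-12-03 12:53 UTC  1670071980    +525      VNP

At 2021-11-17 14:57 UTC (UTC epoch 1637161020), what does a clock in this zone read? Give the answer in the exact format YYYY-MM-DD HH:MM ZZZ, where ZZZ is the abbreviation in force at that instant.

2021-11-17 23:42 VNP

Query: 2021-11-17 14:57 UTC
Rule 1/5 (VNP, +08:45): 2021-07-19 14:39 UTC ≤ query < 2021-11-17 15:59 UTC
14·60 + 57 + 525 = 1422 min
1422 = 0·1440 + 1422; 1422 = 23·60 + 42 → 23:42, same day
→ 2021-11-17 23:42 VNP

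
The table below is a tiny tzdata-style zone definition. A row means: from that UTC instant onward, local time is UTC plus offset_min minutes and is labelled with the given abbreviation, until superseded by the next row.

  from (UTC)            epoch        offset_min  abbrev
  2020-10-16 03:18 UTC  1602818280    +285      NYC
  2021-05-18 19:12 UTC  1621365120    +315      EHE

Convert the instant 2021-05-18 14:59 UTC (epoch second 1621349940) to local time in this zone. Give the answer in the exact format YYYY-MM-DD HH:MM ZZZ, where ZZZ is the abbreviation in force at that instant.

Query: 2021-05-18 14:59 UTC
Rule 1/2 (NYC, +04:45): 2020-10-16 03:18 UTC ≤ query < 2021-05-18 19:12 UTC
14·60 + 59 + 285 = 1184 min
1184 = 0·1440 + 1184; 1184 = 19·60 + 44 → 19:44, same day
→ 2021-05-18 19:44 NYC

2021-05-18 19:44 NYC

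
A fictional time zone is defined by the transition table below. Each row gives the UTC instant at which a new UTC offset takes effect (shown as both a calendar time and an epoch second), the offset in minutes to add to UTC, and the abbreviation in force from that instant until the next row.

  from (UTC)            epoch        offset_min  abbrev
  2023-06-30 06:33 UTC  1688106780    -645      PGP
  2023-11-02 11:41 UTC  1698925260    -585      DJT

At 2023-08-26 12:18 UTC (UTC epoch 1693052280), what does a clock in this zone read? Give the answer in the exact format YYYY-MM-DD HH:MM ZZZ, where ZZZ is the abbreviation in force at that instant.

2023-08-26 01:33 PGP

Query: 2023-08-26 12:18 UTC
Rule 1/2 (PGP, -10:45): 2023-06-30 06:33 UTC ≤ query < 2023-11-02 11:41 UTC
12·60 + 18 - 645 = 93 min
93 = 0·1440 + 93; 93 = 1·60 + 33 → 01:33, same day
→ 2023-08-26 01:33 PGP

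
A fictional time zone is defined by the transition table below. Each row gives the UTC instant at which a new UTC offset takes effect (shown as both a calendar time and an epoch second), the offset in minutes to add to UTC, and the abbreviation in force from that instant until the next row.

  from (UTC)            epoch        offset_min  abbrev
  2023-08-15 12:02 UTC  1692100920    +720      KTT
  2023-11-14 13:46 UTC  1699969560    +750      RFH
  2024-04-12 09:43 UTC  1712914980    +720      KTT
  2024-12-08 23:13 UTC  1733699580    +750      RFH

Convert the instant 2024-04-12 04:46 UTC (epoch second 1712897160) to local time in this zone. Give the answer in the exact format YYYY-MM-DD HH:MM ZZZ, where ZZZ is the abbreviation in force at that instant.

Query: 2024-04-12 04:46 UTC
Rule 2/4 (RFH, +12:30): 2023-11-14 13:46 UTC ≤ query < 2024-04-12 09:43 UTC
4·60 + 46 + 750 = 1036 min
1036 = 0·1440 + 1036; 1036 = 17·60 + 16 → 17:16, same day
→ 2024-04-12 17:16 RFH

2024-04-12 17:16 RFH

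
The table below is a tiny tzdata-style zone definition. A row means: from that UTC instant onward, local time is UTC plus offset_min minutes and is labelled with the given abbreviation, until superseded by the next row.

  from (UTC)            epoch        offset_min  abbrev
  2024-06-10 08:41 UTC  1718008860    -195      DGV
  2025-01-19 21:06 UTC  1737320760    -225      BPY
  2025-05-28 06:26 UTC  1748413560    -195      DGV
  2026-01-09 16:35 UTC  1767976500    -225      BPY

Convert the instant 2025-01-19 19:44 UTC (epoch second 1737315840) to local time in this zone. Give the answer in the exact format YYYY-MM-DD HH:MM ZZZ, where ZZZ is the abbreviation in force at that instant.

Query: 2025-01-19 19:44 UTC
Rule 1/4 (DGV, -03:15): 2024-06-10 08:41 UTC ≤ query < 2025-01-19 21:06 UTC
19·60 + 44 - 195 = 989 min
989 = 0·1440 + 989; 989 = 16·60 + 29 → 16:29, same day
→ 2025-01-19 16:29 DGV

2025-01-19 16:29 DGV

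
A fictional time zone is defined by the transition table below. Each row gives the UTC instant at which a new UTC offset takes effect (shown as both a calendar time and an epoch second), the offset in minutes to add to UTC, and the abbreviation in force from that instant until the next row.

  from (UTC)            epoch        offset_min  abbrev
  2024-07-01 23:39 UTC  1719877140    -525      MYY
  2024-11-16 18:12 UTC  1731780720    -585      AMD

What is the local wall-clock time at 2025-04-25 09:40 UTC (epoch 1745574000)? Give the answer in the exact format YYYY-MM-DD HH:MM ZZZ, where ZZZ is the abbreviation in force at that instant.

Query: 2025-04-25 09:40 UTC
Rule 2/2 (AMD, -09:45): 2024-11-16 18:12 UTC ≤ query < +∞
9·60 + 40 - 585 = -5 min
-5 = -1·1440 + 1435; 1435 = 23·60 + 55 → 23:55, 2025-04-25 - 1 day = 2025-04-24
→ 2025-04-24 23:55 AMD

2025-04-24 23:55 AMD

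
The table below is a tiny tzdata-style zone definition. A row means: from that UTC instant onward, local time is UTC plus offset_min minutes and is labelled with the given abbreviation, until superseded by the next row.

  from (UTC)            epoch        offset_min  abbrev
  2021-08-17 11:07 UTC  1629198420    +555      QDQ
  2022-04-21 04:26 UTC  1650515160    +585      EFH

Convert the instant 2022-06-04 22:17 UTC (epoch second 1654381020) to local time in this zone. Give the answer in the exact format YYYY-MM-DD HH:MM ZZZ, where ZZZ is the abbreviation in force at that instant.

Query: 2022-06-04 22:17 UTC
Rule 2/2 (EFH, +09:45): 2022-04-21 04:26 UTC ≤ query < +∞
22·60 + 17 + 585 = 1922 min
1922 = 1·1440 + 482; 482 = 8·60 + 2 → 08:02, 2022-06-04 + 1 day = 2022-06-05
→ 2022-06-05 08:02 EFH

2022-06-05 08:02 EFH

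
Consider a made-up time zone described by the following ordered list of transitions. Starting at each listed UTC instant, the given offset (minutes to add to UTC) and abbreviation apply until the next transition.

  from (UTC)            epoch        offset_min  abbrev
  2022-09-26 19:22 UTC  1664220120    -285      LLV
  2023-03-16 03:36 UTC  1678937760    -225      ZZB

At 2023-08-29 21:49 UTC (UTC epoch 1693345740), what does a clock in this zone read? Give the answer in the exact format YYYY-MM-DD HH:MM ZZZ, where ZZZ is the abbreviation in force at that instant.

2023-08-29 18:04 ZZB

Query: 2023-08-29 21:49 UTC
Rule 2/2 (ZZB, -03:45): 2023-03-16 03:36 UTC ≤ query < +∞
21·60 + 49 - 225 = 1084 min
1084 = 0·1440 + 1084; 1084 = 18·60 + 4 → 18:04, same day
→ 2023-08-29 18:04 ZZB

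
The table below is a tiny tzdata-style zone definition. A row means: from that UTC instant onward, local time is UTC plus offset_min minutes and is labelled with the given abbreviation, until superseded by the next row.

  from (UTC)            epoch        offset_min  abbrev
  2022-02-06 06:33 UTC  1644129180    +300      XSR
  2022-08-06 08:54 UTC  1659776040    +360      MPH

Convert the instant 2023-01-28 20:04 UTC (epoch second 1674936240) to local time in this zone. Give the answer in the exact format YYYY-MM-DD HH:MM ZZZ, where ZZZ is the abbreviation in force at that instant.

Query: 2023-01-28 20:04 UTC
Rule 2/2 (MPH, +06:00): 2022-08-06 08:54 UTC ≤ query < +∞
20·60 + 4 + 360 = 1564 min
1564 = 1·1440 + 124; 124 = 2·60 + 4 → 02:04, 2023-01-28 + 1 day = 2023-01-29
→ 2023-01-29 02:04 MPH

2023-01-29 02:04 MPH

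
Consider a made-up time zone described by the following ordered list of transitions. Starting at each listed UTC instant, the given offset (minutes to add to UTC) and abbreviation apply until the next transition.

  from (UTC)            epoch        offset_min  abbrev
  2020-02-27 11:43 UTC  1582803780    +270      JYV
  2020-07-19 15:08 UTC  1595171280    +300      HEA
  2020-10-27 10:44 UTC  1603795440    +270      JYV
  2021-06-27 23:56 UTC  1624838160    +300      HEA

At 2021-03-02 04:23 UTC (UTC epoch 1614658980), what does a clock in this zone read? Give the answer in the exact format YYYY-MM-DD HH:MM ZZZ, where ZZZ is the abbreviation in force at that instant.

Query: 2021-03-02 04:23 UTC
Rule 3/4 (JYV, +04:30): 2020-10-27 10:44 UTC ≤ query < 2021-06-27 23:56 UTC
4·60 + 23 + 270 = 533 min
533 = 0·1440 + 533; 533 = 8·60 + 53 → 08:53, same day
→ 2021-03-02 08:53 JYV

2021-03-02 08:53 JYV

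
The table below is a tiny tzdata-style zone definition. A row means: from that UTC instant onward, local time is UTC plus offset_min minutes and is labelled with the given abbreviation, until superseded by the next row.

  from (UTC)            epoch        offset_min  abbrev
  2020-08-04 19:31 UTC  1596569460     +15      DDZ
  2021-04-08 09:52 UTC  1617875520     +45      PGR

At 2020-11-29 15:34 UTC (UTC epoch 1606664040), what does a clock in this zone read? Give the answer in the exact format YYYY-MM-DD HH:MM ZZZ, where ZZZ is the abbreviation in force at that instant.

2020-11-29 15:49 DDZ

Query: 2020-11-29 15:34 UTC
Rule 1/2 (DDZ, +00:15): 2020-08-04 19:31 UTC ≤ query < 2021-04-08 09:52 UTC
15·60 + 34 + 15 = 949 min
949 = 0·1440 + 949; 949 = 15·60 + 49 → 15:49, same day
→ 2020-11-29 15:49 DDZ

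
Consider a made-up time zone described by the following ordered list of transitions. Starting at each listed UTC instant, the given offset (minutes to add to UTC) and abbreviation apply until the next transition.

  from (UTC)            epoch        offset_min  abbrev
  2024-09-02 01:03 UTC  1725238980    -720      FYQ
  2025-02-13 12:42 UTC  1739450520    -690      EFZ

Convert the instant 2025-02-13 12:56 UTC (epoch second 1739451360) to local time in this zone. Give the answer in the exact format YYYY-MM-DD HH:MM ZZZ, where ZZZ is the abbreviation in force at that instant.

Query: 2025-02-13 12:56 UTC
Rule 2/2 (EFZ, -11:30): 2025-02-13 12:42 UTC ≤ query < +∞
12·60 + 56 - 690 = 86 min
86 = 0·1440 + 86; 86 = 1·60 + 26 → 01:26, same day
→ 2025-02-13 01:26 EFZ

2025-02-13 01:26 EFZ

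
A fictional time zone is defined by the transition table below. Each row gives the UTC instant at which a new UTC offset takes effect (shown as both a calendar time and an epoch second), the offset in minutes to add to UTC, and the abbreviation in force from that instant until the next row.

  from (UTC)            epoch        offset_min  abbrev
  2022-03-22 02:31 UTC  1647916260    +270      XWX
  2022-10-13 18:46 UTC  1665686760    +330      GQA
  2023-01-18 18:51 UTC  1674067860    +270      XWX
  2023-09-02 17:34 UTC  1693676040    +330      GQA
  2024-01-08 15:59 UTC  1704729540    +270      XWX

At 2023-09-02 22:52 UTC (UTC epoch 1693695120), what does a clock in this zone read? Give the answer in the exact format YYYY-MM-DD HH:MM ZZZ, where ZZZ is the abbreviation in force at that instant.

Query: 2023-09-02 22:52 UTC
Rule 4/5 (GQA, +05:30): 2023-09-02 17:34 UTC ≤ query < 2024-01-08 15:59 UTC
22·60 + 52 + 330 = 1702 min
1702 = 1·1440 + 262; 262 = 4·60 + 22 → 04:22, 2023-09-02 + 1 day = 2023-09-03
→ 2023-09-03 04:22 GQA

2023-09-03 04:22 GQA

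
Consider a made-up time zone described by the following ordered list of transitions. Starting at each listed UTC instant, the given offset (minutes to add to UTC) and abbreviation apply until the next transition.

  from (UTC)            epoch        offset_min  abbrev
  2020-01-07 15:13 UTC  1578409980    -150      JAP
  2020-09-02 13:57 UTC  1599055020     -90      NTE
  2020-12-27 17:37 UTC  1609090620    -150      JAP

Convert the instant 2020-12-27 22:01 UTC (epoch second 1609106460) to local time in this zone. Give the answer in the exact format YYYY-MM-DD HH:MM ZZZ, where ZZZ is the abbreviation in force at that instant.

2020-12-27 19:31 JAP

Query: 2020-12-27 22:01 UTC
Rule 3/3 (JAP, -02:30): 2020-12-27 17:37 UTC ≤ query < +∞
22·60 + 1 - 150 = 1171 min
1171 = 0·1440 + 1171; 1171 = 19·60 + 31 → 19:31, same day
→ 2020-12-27 19:31 JAP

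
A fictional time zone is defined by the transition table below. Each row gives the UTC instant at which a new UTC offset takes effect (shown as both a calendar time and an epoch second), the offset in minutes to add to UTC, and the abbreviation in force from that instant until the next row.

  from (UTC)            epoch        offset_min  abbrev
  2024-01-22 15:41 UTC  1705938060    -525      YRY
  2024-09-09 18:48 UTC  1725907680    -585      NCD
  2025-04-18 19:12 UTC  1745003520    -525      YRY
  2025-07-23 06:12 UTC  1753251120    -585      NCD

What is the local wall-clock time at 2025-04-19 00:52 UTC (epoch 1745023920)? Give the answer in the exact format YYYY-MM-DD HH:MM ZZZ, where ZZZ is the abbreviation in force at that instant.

Query: 2025-04-19 00:52 UTC
Rule 3/4 (YRY, -08:45): 2025-04-18 19:12 UTC ≤ query < 2025-07-23 06:12 UTC
0·60 + 52 - 525 = -473 min
-473 = -1·1440 + 967; 967 = 16·60 + 7 → 16:07, 2025-04-19 - 1 day = 2025-04-18
→ 2025-04-18 16:07 YRY

2025-04-18 16:07 YRY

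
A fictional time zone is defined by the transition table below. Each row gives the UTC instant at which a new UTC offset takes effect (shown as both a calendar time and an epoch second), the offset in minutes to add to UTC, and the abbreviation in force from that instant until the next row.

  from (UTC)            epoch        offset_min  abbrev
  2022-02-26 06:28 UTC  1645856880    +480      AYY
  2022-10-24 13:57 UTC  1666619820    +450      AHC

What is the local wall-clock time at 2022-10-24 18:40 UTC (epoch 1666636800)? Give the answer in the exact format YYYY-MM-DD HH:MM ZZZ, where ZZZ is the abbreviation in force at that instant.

2022-10-25 02:10 AHC

Query: 2022-10-24 18:40 UTC
Rule 2/2 (AHC, +07:30): 2022-10-24 13:57 UTC ≤ query < +∞
18·60 + 40 + 450 = 1570 min
1570 = 1·1440 + 130; 130 = 2·60 + 10 → 02:10, 2022-10-24 + 1 day = 2022-10-25
→ 2022-10-25 02:10 AHC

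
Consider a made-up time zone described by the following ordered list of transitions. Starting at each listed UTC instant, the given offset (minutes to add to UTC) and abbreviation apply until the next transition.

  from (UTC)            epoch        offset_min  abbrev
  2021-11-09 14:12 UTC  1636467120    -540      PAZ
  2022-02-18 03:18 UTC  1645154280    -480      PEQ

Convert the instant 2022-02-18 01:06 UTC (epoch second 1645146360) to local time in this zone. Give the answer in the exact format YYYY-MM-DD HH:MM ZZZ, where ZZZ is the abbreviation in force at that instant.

2022-02-17 16:06 PAZ

Query: 2022-02-18 01:06 UTC
Rule 1/2 (PAZ, -09:00): 2021-11-09 14:12 UTC ≤ query < 2022-02-18 03:18 UTC
1·60 + 6 - 540 = -474 min
-474 = -1·1440 + 966; 966 = 16·60 + 6 → 16:06, 2022-02-18 - 1 day = 2022-02-17
→ 2022-02-17 16:06 PAZ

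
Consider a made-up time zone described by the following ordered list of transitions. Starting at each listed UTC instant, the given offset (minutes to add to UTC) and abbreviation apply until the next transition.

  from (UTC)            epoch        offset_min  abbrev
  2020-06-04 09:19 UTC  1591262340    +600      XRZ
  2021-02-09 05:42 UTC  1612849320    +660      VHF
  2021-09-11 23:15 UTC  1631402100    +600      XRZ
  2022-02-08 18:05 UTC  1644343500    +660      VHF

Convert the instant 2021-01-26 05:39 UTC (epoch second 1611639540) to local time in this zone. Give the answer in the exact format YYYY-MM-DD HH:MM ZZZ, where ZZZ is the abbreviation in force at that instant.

2021-01-26 15:39 XRZ

Query: 2021-01-26 05:39 UTC
Rule 1/4 (XRZ, +10:00): 2020-06-04 09:19 UTC ≤ query < 2021-02-09 05:42 UTC
5·60 + 39 + 600 = 939 min
939 = 0·1440 + 939; 939 = 15·60 + 39 → 15:39, same day
→ 2021-01-26 15:39 XRZ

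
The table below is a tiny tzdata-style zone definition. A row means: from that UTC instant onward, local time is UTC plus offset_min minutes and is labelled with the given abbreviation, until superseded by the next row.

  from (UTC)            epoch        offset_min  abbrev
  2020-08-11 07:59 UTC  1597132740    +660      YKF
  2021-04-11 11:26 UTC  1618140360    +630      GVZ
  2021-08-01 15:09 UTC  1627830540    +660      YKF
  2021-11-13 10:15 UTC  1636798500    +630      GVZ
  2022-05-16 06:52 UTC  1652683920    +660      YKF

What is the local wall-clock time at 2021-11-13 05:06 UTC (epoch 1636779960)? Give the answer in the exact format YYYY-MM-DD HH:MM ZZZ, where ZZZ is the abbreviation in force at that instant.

2021-11-13 16:06 YKF

Query: 2021-11-13 05:06 UTC
Rule 3/5 (YKF, +11:00): 2021-08-01 15:09 UTC ≤ query < 2021-11-13 10:15 UTC
5·60 + 6 + 660 = 966 min
966 = 0·1440 + 966; 966 = 16·60 + 6 → 16:06, same day
→ 2021-11-13 16:06 YKF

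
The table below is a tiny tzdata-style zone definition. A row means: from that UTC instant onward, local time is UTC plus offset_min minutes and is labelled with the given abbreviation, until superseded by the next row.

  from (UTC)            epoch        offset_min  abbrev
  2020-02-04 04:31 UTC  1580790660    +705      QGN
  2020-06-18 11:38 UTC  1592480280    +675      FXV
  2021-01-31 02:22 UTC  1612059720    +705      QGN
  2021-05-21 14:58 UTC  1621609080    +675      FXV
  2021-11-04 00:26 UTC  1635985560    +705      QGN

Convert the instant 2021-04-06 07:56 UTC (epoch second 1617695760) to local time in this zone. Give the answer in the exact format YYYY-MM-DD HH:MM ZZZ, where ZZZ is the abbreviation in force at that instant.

Query: 2021-04-06 07:56 UTC
Rule 3/5 (QGN, +11:45): 2021-01-31 02:22 UTC ≤ query < 2021-05-21 14:58 UTC
7·60 + 56 + 705 = 1181 min
1181 = 0·1440 + 1181; 1181 = 19·60 + 41 → 19:41, same day
→ 2021-04-06 19:41 QGN

2021-04-06 19:41 QGN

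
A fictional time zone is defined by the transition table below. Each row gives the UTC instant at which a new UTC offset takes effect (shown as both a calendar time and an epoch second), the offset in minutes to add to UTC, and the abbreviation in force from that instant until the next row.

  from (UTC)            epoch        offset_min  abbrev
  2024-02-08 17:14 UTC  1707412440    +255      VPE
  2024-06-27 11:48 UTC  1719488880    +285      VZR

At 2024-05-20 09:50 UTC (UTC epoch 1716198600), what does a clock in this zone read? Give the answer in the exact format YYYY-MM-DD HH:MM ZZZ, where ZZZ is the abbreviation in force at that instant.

Query: 2024-05-20 09:50 UTC
Rule 1/2 (VPE, +04:15): 2024-02-08 17:14 UTC ≤ query < 2024-06-27 11:48 UTC
9·60 + 50 + 255 = 845 min
845 = 0·1440 + 845; 845 = 14·60 + 5 → 14:05, same day
→ 2024-05-20 14:05 VPE

2024-05-20 14:05 VPE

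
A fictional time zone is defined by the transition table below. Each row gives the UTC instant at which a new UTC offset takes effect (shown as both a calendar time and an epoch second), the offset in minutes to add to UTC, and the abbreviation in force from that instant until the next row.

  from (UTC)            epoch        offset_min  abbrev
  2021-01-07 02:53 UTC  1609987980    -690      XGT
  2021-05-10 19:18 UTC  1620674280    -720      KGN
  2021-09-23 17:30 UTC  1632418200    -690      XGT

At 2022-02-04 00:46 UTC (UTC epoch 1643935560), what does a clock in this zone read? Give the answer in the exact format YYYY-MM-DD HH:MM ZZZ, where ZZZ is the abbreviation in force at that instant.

Query: 2022-02-04 00:46 UTC
Rule 3/3 (XGT, -11:30): 2021-09-23 17:30 UTC ≤ query < +∞
0·60 + 46 - 690 = -644 min
-644 = -1·1440 + 796; 796 = 13·60 + 16 → 13:16, 2022-02-04 - 1 day = 2022-02-03
→ 2022-02-03 13:16 XGT

2022-02-03 13:16 XGT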